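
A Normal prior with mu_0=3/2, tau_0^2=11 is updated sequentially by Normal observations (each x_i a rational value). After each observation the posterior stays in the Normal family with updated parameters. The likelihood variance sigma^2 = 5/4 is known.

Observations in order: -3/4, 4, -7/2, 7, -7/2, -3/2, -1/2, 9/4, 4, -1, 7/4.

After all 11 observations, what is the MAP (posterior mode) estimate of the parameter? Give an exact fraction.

obs 1: x=-3/4 → posterior Normal(-51/98, 55/49)
obs 2: x=4 → posterior Normal(301/186, 55/93)
obs 3: x=-7/2 → posterior Normal(-7/274, 55/137)
obs 4: x=7 → posterior Normal(609/362, 55/181)
obs 5: x=-7/2 → posterior Normal(301/450, 11/45)
obs 6: x=-3/2 → posterior Normal(169/538, 55/269)
obs 7: x=-1/2 → posterior Normal(125/626, 55/313)
obs 8: x=9/4 → posterior Normal(19/42, 55/357)
obs 9: x=4 → posterior Normal(675/802, 55/401)
obs 10: x=-1 → posterior Normal(587/890, 11/89)
obs 11: x=7/4 → posterior Normal(247/326, 55/489)

247/326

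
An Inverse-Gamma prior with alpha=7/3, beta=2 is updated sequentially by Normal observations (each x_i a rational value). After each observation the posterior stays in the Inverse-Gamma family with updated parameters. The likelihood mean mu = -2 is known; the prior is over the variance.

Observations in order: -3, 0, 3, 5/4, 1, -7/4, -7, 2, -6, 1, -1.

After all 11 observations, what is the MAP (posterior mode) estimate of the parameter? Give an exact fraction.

obs 1: x=-3 → posterior Inverse-Gamma(17/6, 5/2)
obs 2: x=0 → posterior Inverse-Gamma(10/3, 9/2)
obs 3: x=3 → posterior Inverse-Gamma(23/6, 17)
obs 4: x=5/4 → posterior Inverse-Gamma(13/3, 713/32)
obs 5: x=1 → posterior Inverse-Gamma(29/6, 857/32)
obs 6: x=-7/4 → posterior Inverse-Gamma(16/3, 429/16)
obs 7: x=-7 → posterior Inverse-Gamma(35/6, 629/16)
obs 8: x=2 → posterior Inverse-Gamma(19/3, 757/16)
obs 9: x=-6 → posterior Inverse-Gamma(41/6, 885/16)
obs 10: x=1 → posterior Inverse-Gamma(22/3, 957/16)
obs 11: x=-1 → posterior Inverse-Gamma(47/6, 965/16)

2895/424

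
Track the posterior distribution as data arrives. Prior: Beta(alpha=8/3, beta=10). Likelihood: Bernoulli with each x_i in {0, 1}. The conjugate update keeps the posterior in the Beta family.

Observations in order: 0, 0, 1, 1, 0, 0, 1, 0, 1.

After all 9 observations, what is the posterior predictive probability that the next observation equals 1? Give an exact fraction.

obs 1: x=0 → posterior Beta(8/3, 11)
obs 2: x=0 → posterior Beta(8/3, 12)
obs 3: x=1 → posterior Beta(11/3, 12)
obs 4: x=1 → posterior Beta(14/3, 12)
obs 5: x=0 → posterior Beta(14/3, 13)
obs 6: x=0 → posterior Beta(14/3, 14)
obs 7: x=1 → posterior Beta(17/3, 14)
obs 8: x=0 → posterior Beta(17/3, 15)
obs 9: x=1 → posterior Beta(20/3, 15)

4/13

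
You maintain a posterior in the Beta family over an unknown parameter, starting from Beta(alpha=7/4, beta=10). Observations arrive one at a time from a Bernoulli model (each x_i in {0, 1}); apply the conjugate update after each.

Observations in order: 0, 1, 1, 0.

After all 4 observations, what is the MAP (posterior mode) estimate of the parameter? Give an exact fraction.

obs 1: x=0 → posterior Beta(7/4, 11)
obs 2: x=1 → posterior Beta(11/4, 11)
obs 3: x=1 → posterior Beta(15/4, 11)
obs 4: x=0 → posterior Beta(15/4, 12)

1/5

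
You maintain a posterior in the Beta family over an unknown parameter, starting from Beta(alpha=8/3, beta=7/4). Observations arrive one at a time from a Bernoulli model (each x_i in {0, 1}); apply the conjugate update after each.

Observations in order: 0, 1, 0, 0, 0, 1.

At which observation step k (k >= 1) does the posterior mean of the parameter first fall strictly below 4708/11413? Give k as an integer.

obs 1: x=0 → posterior Beta(8/3, 11/4)
obs 2: x=1 → posterior Beta(11/3, 11/4)
obs 3: x=0 → posterior Beta(11/3, 15/4)
obs 4: x=0 → posterior Beta(11/3, 19/4)
obs 5: x=0 → posterior Beta(11/3, 23/4)
obs 6: x=1 → posterior Beta(14/3, 23/4)

k = 5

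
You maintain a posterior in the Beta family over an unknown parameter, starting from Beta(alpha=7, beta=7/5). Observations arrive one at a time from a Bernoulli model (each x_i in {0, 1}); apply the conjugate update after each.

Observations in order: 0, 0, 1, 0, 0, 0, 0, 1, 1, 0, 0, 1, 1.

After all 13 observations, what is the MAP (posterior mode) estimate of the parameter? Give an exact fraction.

obs 1: x=0 → posterior Beta(7, 12/5)
obs 2: x=0 → posterior Beta(7, 17/5)
obs 3: x=1 → posterior Beta(8, 17/5)
obs 4: x=0 → posterior Beta(8, 22/5)
obs 5: x=0 → posterior Beta(8, 27/5)
obs 6: x=0 → posterior Beta(8, 32/5)
obs 7: x=0 → posterior Beta(8, 37/5)
obs 8: x=1 → posterior Beta(9, 37/5)
obs 9: x=1 → posterior Beta(10, 37/5)
obs 10: x=0 → posterior Beta(10, 42/5)
obs 11: x=0 → posterior Beta(10, 47/5)
obs 12: x=1 → posterior Beta(11, 47/5)
obs 13: x=1 → posterior Beta(12, 47/5)

55/97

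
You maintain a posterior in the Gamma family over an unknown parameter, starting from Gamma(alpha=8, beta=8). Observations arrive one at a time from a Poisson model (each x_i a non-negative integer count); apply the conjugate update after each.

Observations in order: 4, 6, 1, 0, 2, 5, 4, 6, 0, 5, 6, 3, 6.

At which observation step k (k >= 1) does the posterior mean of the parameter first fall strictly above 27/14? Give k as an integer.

obs 1: x=4 → posterior Gamma(12, 9)
obs 2: x=6 → posterior Gamma(18, 10)
obs 3: x=1 → posterior Gamma(19, 11)
obs 4: x=0 → posterior Gamma(19, 12)
obs 5: x=2 → posterior Gamma(21, 13)
obs 6: x=5 → posterior Gamma(26, 14)
obs 7: x=4 → posterior Gamma(30, 15)
obs 8: x=6 → posterior Gamma(36, 16)
obs 9: x=0 → posterior Gamma(36, 17)
obs 10: x=5 → posterior Gamma(41, 18)
obs 11: x=6 → posterior Gamma(47, 19)
obs 12: x=3 → posterior Gamma(50, 20)
obs 13: x=6 → posterior Gamma(56, 21)

k = 7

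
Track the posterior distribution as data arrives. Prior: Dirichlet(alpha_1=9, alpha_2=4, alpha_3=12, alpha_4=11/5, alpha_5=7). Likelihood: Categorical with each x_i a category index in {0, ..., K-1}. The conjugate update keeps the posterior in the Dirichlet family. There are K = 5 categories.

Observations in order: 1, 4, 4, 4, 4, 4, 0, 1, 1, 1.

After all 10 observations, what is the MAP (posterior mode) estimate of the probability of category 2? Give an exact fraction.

55/196

obs 1: x=1 → posterior Dirichlet(9, 5, 12, 11/5, 7)
obs 2: x=4 → posterior Dirichlet(9, 5, 12, 11/5, 8)
obs 3: x=4 → posterior Dirichlet(9, 5, 12, 11/5, 9)
obs 4: x=4 → posterior Dirichlet(9, 5, 12, 11/5, 10)
obs 5: x=4 → posterior Dirichlet(9, 5, 12, 11/5, 11)
obs 6: x=4 → posterior Dirichlet(9, 5, 12, 11/5, 12)
obs 7: x=0 → posterior Dirichlet(10, 5, 12, 11/5, 12)
obs 8: x=1 → posterior Dirichlet(10, 6, 12, 11/5, 12)
obs 9: x=1 → posterior Dirichlet(10, 7, 12, 11/5, 12)
obs 10: x=1 → posterior Dirichlet(10, 8, 12, 11/5, 12)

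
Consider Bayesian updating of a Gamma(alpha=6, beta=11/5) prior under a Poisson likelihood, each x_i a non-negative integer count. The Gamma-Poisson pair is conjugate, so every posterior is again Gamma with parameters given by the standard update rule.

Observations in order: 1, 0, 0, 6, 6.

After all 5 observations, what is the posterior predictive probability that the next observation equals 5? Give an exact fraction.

obs 1: x=1 → posterior Gamma(7, 16/5)
obs 2: x=0 → posterior Gamma(7, 21/5)
obs 3: x=0 → posterior Gamma(7, 26/5)
obs 4: x=6 → posterior Gamma(13, 31/5)
obs 5: x=6 → posterior Gamma(19, 36/5)

39045384004995903441728240300851200000/509111094534718962173411120845918138561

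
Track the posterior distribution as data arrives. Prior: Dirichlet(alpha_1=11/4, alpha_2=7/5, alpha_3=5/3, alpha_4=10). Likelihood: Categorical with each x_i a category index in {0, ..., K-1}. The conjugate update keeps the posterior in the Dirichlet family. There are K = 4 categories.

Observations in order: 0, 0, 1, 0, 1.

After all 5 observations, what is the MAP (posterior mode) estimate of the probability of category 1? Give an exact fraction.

144/1009

obs 1: x=0 → posterior Dirichlet(15/4, 7/5, 5/3, 10)
obs 2: x=0 → posterior Dirichlet(19/4, 7/5, 5/3, 10)
obs 3: x=1 → posterior Dirichlet(19/4, 12/5, 5/3, 10)
obs 4: x=0 → posterior Dirichlet(23/4, 12/5, 5/3, 10)
obs 5: x=1 → posterior Dirichlet(23/4, 17/5, 5/3, 10)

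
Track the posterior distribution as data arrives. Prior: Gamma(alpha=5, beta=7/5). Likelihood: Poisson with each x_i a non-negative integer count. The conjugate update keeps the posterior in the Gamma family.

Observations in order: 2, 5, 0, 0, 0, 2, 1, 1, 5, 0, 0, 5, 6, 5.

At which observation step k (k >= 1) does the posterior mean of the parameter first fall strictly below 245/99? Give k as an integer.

obs 1: x=2 → posterior Gamma(7, 12/5)
obs 2: x=5 → posterior Gamma(12, 17/5)
obs 3: x=0 → posterior Gamma(12, 22/5)
obs 4: x=0 → posterior Gamma(12, 27/5)
obs 5: x=0 → posterior Gamma(12, 32/5)
obs 6: x=2 → posterior Gamma(14, 37/5)
obs 7: x=1 → posterior Gamma(15, 42/5)
obs 8: x=1 → posterior Gamma(16, 47/5)
obs 9: x=5 → posterior Gamma(21, 52/5)
obs 10: x=0 → posterior Gamma(21, 57/5)
obs 11: x=0 → posterior Gamma(21, 62/5)
obs 12: x=5 → posterior Gamma(26, 67/5)
obs 13: x=6 → posterior Gamma(32, 72/5)
obs 14: x=5 → posterior Gamma(37, 77/5)

k = 4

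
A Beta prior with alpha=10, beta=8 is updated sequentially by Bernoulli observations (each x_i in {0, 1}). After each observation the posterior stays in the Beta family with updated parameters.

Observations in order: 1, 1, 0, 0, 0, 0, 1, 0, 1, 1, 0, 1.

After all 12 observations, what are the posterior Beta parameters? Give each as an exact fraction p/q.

alpha=16, beta=14

obs 1: x=1 → posterior Beta(11, 8)
obs 2: x=1 → posterior Beta(12, 8)
obs 3: x=0 → posterior Beta(12, 9)
obs 4: x=0 → posterior Beta(12, 10)
obs 5: x=0 → posterior Beta(12, 11)
obs 6: x=0 → posterior Beta(12, 12)
obs 7: x=1 → posterior Beta(13, 12)
obs 8: x=0 → posterior Beta(13, 13)
obs 9: x=1 → posterior Beta(14, 13)
obs 10: x=1 → posterior Beta(15, 13)
obs 11: x=0 → posterior Beta(15, 14)
obs 12: x=1 → posterior Beta(16, 14)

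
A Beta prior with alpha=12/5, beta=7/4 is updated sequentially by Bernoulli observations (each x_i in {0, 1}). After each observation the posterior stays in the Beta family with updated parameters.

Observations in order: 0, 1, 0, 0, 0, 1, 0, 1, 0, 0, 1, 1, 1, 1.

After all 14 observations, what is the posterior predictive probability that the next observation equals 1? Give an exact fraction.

obs 1: x=0 → posterior Beta(12/5, 11/4)
obs 2: x=1 → posterior Beta(17/5, 11/4)
obs 3: x=0 → posterior Beta(17/5, 15/4)
obs 4: x=0 → posterior Beta(17/5, 19/4)
obs 5: x=0 → posterior Beta(17/5, 23/4)
obs 6: x=1 → posterior Beta(22/5, 23/4)
obs 7: x=0 → posterior Beta(22/5, 27/4)
obs 8: x=1 → posterior Beta(27/5, 27/4)
obs 9: x=0 → posterior Beta(27/5, 31/4)
obs 10: x=0 → posterior Beta(27/5, 35/4)
obs 11: x=1 → posterior Beta(32/5, 35/4)
obs 12: x=1 → posterior Beta(37/5, 35/4)
obs 13: x=1 → posterior Beta(42/5, 35/4)
obs 14: x=1 → posterior Beta(47/5, 35/4)

188/363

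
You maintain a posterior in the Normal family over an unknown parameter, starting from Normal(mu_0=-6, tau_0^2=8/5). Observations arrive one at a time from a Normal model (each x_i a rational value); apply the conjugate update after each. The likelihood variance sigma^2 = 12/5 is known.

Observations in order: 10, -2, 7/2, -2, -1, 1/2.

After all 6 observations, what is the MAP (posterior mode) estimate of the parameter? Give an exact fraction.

obs 1: x=10 → posterior Normal(2/5, 24/25)
obs 2: x=-2 → posterior Normal(-2/7, 24/35)
obs 3: x=7/2 → posterior Normal(5/9, 8/15)
obs 4: x=-2 → posterior Normal(1/11, 24/55)
obs 5: x=-1 → posterior Normal(-1/13, 24/65)
obs 6: x=1/2 → posterior Normal(0, 8/25)

0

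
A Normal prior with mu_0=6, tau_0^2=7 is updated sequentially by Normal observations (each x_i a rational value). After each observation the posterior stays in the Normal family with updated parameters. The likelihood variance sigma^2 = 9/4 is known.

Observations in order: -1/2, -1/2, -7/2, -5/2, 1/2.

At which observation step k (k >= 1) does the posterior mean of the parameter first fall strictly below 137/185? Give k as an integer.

obs 1: x=-1/2 → posterior Normal(40/37, 63/37)
obs 2: x=-1/2 → posterior Normal(2/5, 63/65)
obs 3: x=-7/2 → posterior Normal(-24/31, 21/31)
obs 4: x=-5/2 → posterior Normal(-142/121, 63/121)
obs 5: x=1/2 → posterior Normal(-128/149, 63/149)

k = 2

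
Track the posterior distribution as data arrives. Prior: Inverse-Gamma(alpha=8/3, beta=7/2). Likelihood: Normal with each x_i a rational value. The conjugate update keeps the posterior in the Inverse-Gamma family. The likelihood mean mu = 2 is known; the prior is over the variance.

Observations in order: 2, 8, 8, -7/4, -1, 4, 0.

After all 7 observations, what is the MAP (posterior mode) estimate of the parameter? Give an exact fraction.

5283/688

obs 1: x=2 → posterior Inverse-Gamma(19/6, 7/2)
obs 2: x=8 → posterior Inverse-Gamma(11/3, 43/2)
obs 3: x=8 → posterior Inverse-Gamma(25/6, 79/2)
obs 4: x=-7/4 → posterior Inverse-Gamma(14/3, 1489/32)
obs 5: x=-1 → posterior Inverse-Gamma(31/6, 1633/32)
obs 6: x=4 → posterior Inverse-Gamma(17/3, 1697/32)
obs 7: x=0 → posterior Inverse-Gamma(37/6, 1761/32)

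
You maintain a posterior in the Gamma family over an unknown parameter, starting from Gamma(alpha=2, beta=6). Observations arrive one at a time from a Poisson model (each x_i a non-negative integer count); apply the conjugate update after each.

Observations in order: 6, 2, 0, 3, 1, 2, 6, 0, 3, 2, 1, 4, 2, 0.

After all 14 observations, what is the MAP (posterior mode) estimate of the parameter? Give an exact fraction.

obs 1: x=6 → posterior Gamma(8, 7)
obs 2: x=2 → posterior Gamma(10, 8)
obs 3: x=0 → posterior Gamma(10, 9)
obs 4: x=3 → posterior Gamma(13, 10)
obs 5: x=1 → posterior Gamma(14, 11)
obs 6: x=2 → posterior Gamma(16, 12)
obs 7: x=6 → posterior Gamma(22, 13)
obs 8: x=0 → posterior Gamma(22, 14)
obs 9: x=3 → posterior Gamma(25, 15)
obs 10: x=2 → posterior Gamma(27, 16)
obs 11: x=1 → posterior Gamma(28, 17)
obs 12: x=4 → posterior Gamma(32, 18)
obs 13: x=2 → posterior Gamma(34, 19)
obs 14: x=0 → posterior Gamma(34, 20)

33/20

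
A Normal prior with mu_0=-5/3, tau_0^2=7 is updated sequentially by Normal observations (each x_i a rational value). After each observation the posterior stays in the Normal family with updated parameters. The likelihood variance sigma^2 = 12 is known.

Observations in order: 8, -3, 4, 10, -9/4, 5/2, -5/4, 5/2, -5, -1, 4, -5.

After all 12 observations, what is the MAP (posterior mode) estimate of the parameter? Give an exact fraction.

149/192

obs 1: x=8 → posterior Normal(36/19, 84/19)
obs 2: x=-3 → posterior Normal(15/26, 42/13)
obs 3: x=4 → posterior Normal(43/33, 28/11)
obs 4: x=10 → posterior Normal(113/40, 21/10)
obs 5: x=-9/4 → posterior Normal(389/188, 84/47)
obs 6: x=5/2 → posterior Normal(17/8, 14/9)
obs 7: x=-5/4 → posterior Normal(106/61, 84/61)
obs 8: x=5/2 → posterior Normal(247/136, 21/17)
obs 9: x=-5 → posterior Normal(59/50, 28/25)
obs 10: x=-1 → posterior Normal(163/164, 42/41)
obs 11: x=4 → posterior Normal(219/178, 84/89)
obs 12: x=-5 → posterior Normal(149/192, 7/8)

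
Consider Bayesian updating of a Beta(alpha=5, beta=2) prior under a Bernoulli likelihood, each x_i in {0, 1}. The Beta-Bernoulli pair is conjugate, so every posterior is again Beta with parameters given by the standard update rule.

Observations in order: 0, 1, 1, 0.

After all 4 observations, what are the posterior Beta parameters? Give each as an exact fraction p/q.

alpha=7, beta=4

obs 1: x=0 → posterior Beta(5, 3)
obs 2: x=1 → posterior Beta(6, 3)
obs 3: x=1 → posterior Beta(7, 3)
obs 4: x=0 → posterior Beta(7, 4)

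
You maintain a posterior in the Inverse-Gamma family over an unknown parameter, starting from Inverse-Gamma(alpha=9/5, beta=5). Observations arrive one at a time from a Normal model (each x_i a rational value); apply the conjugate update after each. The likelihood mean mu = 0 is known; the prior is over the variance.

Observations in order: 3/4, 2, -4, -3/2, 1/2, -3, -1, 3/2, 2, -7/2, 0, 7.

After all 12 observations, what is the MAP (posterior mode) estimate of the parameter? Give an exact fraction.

obs 1: x=3/4 → posterior Inverse-Gamma(23/10, 169/32)
obs 2: x=2 → posterior Inverse-Gamma(14/5, 233/32)
obs 3: x=-4 → posterior Inverse-Gamma(33/10, 489/32)
obs 4: x=-3/2 → posterior Inverse-Gamma(19/5, 525/32)
obs 5: x=1/2 → posterior Inverse-Gamma(43/10, 529/32)
obs 6: x=-3 → posterior Inverse-Gamma(24/5, 673/32)
obs 7: x=-1 → posterior Inverse-Gamma(53/10, 689/32)
obs 8: x=3/2 → posterior Inverse-Gamma(29/5, 725/32)
obs 9: x=2 → posterior Inverse-Gamma(63/10, 789/32)
obs 10: x=-7/2 → posterior Inverse-Gamma(34/5, 985/32)
obs 11: x=0 → posterior Inverse-Gamma(73/10, 985/32)
obs 12: x=7 → posterior Inverse-Gamma(39/5, 1769/32)

8845/1408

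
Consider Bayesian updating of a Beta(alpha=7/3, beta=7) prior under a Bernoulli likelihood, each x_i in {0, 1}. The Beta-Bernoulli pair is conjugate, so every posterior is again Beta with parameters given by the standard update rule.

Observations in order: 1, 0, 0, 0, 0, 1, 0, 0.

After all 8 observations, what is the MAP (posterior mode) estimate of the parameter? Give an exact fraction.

5/23

obs 1: x=1 → posterior Beta(10/3, 7)
obs 2: x=0 → posterior Beta(10/3, 8)
obs 3: x=0 → posterior Beta(10/3, 9)
obs 4: x=0 → posterior Beta(10/3, 10)
obs 5: x=0 → posterior Beta(10/3, 11)
obs 6: x=1 → posterior Beta(13/3, 11)
obs 7: x=0 → posterior Beta(13/3, 12)
obs 8: x=0 → posterior Beta(13/3, 13)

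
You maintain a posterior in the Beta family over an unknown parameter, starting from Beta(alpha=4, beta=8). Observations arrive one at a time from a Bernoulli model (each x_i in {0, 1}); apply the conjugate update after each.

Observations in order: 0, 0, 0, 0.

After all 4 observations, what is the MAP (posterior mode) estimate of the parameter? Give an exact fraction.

3/14

obs 1: x=0 → posterior Beta(4, 9)
obs 2: x=0 → posterior Beta(4, 10)
obs 3: x=0 → posterior Beta(4, 11)
obs 4: x=0 → posterior Beta(4, 12)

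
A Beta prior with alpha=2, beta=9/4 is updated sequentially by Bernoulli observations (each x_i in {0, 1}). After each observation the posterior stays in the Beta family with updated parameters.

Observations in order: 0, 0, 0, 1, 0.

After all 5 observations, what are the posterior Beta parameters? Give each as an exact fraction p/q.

obs 1: x=0 → posterior Beta(2, 13/4)
obs 2: x=0 → posterior Beta(2, 17/4)
obs 3: x=0 → posterior Beta(2, 21/4)
obs 4: x=1 → posterior Beta(3, 21/4)
obs 5: x=0 → posterior Beta(3, 25/4)

alpha=3, beta=25/4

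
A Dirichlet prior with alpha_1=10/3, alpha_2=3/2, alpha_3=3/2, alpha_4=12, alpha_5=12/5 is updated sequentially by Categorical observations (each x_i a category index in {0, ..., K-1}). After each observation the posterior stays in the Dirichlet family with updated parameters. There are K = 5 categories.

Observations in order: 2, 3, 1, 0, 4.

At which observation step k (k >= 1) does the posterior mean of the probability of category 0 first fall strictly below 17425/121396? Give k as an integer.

obs 1: x=2 → posterior Dirichlet(10/3, 3/2, 5/2, 12, 12/5)
obs 2: x=3 → posterior Dirichlet(10/3, 3/2, 5/2, 13, 12/5)
obs 3: x=1 → posterior Dirichlet(10/3, 5/2, 5/2, 13, 12/5)
obs 4: x=0 → posterior Dirichlet(13/3, 5/2, 5/2, 13, 12/5)
obs 5: x=4 → posterior Dirichlet(13/3, 5/2, 5/2, 13, 17/5)

k = 3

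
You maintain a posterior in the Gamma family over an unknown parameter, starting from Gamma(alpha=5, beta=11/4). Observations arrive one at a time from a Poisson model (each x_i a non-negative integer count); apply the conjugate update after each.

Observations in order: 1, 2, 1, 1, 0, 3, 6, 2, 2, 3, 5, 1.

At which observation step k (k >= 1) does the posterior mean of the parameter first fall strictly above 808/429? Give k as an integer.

obs 1: x=1 → posterior Gamma(6, 15/4)
obs 2: x=2 → posterior Gamma(8, 19/4)
obs 3: x=1 → posterior Gamma(9, 23/4)
obs 4: x=1 → posterior Gamma(10, 27/4)
obs 5: x=0 → posterior Gamma(10, 31/4)
obs 6: x=3 → posterior Gamma(13, 35/4)
obs 7: x=6 → posterior Gamma(19, 39/4)
obs 8: x=2 → posterior Gamma(21, 43/4)
obs 9: x=2 → posterior Gamma(23, 47/4)
obs 10: x=3 → posterior Gamma(26, 51/4)
obs 11: x=5 → posterior Gamma(31, 55/4)
obs 12: x=1 → posterior Gamma(32, 59/4)

k = 7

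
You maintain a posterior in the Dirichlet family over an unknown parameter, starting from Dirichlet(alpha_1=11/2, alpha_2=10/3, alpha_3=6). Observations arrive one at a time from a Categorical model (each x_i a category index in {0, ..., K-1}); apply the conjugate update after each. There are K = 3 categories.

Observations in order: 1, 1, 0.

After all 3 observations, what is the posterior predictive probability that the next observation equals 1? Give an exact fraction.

32/107

obs 1: x=1 → posterior Dirichlet(11/2, 13/3, 6)
obs 2: x=1 → posterior Dirichlet(11/2, 16/3, 6)
obs 3: x=0 → posterior Dirichlet(13/2, 16/3, 6)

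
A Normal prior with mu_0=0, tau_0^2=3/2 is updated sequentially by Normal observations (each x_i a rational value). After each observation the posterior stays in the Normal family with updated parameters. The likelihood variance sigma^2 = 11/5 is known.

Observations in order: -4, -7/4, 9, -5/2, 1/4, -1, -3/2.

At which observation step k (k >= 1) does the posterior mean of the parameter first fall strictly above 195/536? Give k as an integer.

k = 3

obs 1: x=-4 → posterior Normal(-60/37, 33/37)
obs 2: x=-7/4 → posterior Normal(-345/208, 33/52)
obs 3: x=9 → posterior Normal(195/268, 33/67)
obs 4: x=-5/2 → posterior Normal(45/328, 33/82)
obs 5: x=1/4 → posterior Normal(15/97, 33/97)
obs 6: x=-1 → posterior Normal(0, 33/112)
obs 7: x=-3/2 → posterior Normal(-45/254, 33/127)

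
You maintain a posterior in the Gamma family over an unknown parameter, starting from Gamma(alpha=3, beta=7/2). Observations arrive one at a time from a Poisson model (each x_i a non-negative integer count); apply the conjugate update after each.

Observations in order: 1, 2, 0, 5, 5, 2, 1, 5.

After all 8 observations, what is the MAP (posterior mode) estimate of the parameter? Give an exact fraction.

obs 1: x=1 → posterior Gamma(4, 9/2)
obs 2: x=2 → posterior Gamma(6, 11/2)
obs 3: x=0 → posterior Gamma(6, 13/2)
obs 4: x=5 → posterior Gamma(11, 15/2)
obs 5: x=5 → posterior Gamma(16, 17/2)
obs 6: x=2 → posterior Gamma(18, 19/2)
obs 7: x=1 → posterior Gamma(19, 21/2)
obs 8: x=5 → posterior Gamma(24, 23/2)

2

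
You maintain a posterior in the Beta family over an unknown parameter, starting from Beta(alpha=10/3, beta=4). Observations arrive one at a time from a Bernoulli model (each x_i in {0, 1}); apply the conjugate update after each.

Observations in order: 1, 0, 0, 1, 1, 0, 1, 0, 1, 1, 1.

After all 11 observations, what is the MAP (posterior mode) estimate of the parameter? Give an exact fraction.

obs 1: x=1 → posterior Beta(13/3, 4)
obs 2: x=0 → posterior Beta(13/3, 5)
obs 3: x=0 → posterior Beta(13/3, 6)
obs 4: x=1 → posterior Beta(16/3, 6)
obs 5: x=1 → posterior Beta(19/3, 6)
obs 6: x=0 → posterior Beta(19/3, 7)
obs 7: x=1 → posterior Beta(22/3, 7)
obs 8: x=0 → posterior Beta(22/3, 8)
obs 9: x=1 → posterior Beta(25/3, 8)
obs 10: x=1 → posterior Beta(28/3, 8)
obs 11: x=1 → posterior Beta(31/3, 8)

4/7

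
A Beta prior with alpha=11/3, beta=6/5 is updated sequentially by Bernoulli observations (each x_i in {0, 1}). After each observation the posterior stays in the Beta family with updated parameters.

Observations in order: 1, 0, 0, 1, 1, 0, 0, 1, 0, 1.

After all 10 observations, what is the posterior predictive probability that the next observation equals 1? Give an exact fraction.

130/223

obs 1: x=1 → posterior Beta(14/3, 6/5)
obs 2: x=0 → posterior Beta(14/3, 11/5)
obs 3: x=0 → posterior Beta(14/3, 16/5)
obs 4: x=1 → posterior Beta(17/3, 16/5)
obs 5: x=1 → posterior Beta(20/3, 16/5)
obs 6: x=0 → posterior Beta(20/3, 21/5)
obs 7: x=0 → posterior Beta(20/3, 26/5)
obs 8: x=1 → posterior Beta(23/3, 26/5)
obs 9: x=0 → posterior Beta(23/3, 31/5)
obs 10: x=1 → posterior Beta(26/3, 31/5)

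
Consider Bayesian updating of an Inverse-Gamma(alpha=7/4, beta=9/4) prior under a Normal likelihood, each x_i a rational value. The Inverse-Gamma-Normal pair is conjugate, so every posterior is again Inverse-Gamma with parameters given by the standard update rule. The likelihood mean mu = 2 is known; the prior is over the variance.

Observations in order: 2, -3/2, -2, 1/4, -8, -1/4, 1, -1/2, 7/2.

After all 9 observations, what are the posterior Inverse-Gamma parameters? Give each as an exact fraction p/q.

obs 1: x=2 → posterior Inverse-Gamma(9/4, 9/4)
obs 2: x=-3/2 → posterior Inverse-Gamma(11/4, 67/8)
obs 3: x=-2 → posterior Inverse-Gamma(13/4, 131/8)
obs 4: x=1/4 → posterior Inverse-Gamma(15/4, 573/32)
obs 5: x=-8 → posterior Inverse-Gamma(17/4, 2173/32)
obs 6: x=-1/4 → posterior Inverse-Gamma(19/4, 1127/16)
obs 7: x=1 → posterior Inverse-Gamma(21/4, 1135/16)
obs 8: x=-1/2 → posterior Inverse-Gamma(23/4, 1185/16)
obs 9: x=7/2 → posterior Inverse-Gamma(25/4, 1203/16)

alpha=25/4, beta=1203/16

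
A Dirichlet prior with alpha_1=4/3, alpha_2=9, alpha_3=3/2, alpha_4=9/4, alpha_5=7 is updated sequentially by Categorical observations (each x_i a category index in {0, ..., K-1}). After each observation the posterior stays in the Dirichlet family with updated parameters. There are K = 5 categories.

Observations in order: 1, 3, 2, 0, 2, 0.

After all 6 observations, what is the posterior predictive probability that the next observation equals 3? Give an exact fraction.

obs 1: x=1 → posterior Dirichlet(4/3, 10, 3/2, 9/4, 7)
obs 2: x=3 → posterior Dirichlet(4/3, 10, 3/2, 13/4, 7)
obs 3: x=2 → posterior Dirichlet(4/3, 10, 5/2, 13/4, 7)
obs 4: x=0 → posterior Dirichlet(7/3, 10, 5/2, 13/4, 7)
obs 5: x=2 → posterior Dirichlet(7/3, 10, 7/2, 13/4, 7)
obs 6: x=0 → posterior Dirichlet(10/3, 10, 7/2, 13/4, 7)

3/25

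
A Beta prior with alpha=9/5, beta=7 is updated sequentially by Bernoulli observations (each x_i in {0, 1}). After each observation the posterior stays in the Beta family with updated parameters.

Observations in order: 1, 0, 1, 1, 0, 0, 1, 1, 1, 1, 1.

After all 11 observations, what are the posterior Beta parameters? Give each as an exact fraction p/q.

alpha=49/5, beta=10

obs 1: x=1 → posterior Beta(14/5, 7)
obs 2: x=0 → posterior Beta(14/5, 8)
obs 3: x=1 → posterior Beta(19/5, 8)
obs 4: x=1 → posterior Beta(24/5, 8)
obs 5: x=0 → posterior Beta(24/5, 9)
obs 6: x=0 → posterior Beta(24/5, 10)
obs 7: x=1 → posterior Beta(29/5, 10)
obs 8: x=1 → posterior Beta(34/5, 10)
obs 9: x=1 → posterior Beta(39/5, 10)
obs 10: x=1 → posterior Beta(44/5, 10)
obs 11: x=1 → posterior Beta(49/5, 10)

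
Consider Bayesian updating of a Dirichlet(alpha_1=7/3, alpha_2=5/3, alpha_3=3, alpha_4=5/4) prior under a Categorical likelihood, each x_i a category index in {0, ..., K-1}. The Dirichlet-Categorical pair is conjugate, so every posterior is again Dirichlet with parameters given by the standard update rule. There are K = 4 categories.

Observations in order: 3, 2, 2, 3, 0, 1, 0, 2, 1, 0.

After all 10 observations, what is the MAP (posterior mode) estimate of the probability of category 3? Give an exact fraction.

3/19

obs 1: x=3 → posterior Dirichlet(7/3, 5/3, 3, 9/4)
obs 2: x=2 → posterior Dirichlet(7/3, 5/3, 4, 9/4)
obs 3: x=2 → posterior Dirichlet(7/3, 5/3, 5, 9/4)
obs 4: x=3 → posterior Dirichlet(7/3, 5/3, 5, 13/4)
obs 5: x=0 → posterior Dirichlet(10/3, 5/3, 5, 13/4)
obs 6: x=1 → posterior Dirichlet(10/3, 8/3, 5, 13/4)
obs 7: x=0 → posterior Dirichlet(13/3, 8/3, 5, 13/4)
obs 8: x=2 → posterior Dirichlet(13/3, 8/3, 6, 13/4)
obs 9: x=1 → posterior Dirichlet(13/3, 11/3, 6, 13/4)
obs 10: x=0 → posterior Dirichlet(16/3, 11/3, 6, 13/4)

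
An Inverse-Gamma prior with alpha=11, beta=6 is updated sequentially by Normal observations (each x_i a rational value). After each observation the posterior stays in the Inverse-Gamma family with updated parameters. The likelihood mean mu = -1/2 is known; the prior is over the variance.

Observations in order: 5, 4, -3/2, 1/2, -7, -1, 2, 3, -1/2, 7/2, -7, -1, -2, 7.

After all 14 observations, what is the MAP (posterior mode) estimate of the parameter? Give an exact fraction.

485/76

obs 1: x=5 → posterior Inverse-Gamma(23/2, 169/8)
obs 2: x=4 → posterior Inverse-Gamma(12, 125/4)
obs 3: x=-3/2 → posterior Inverse-Gamma(25/2, 127/4)
obs 4: x=1/2 → posterior Inverse-Gamma(13, 129/4)
obs 5: x=-7 → posterior Inverse-Gamma(27/2, 427/8)
obs 6: x=-1 → posterior Inverse-Gamma(14, 107/2)
obs 7: x=2 → posterior Inverse-Gamma(29/2, 453/8)
obs 8: x=3 → posterior Inverse-Gamma(15, 251/4)
obs 9: x=-1/2 → posterior Inverse-Gamma(31/2, 251/4)
obs 10: x=7/2 → posterior Inverse-Gamma(16, 283/4)
obs 11: x=-7 → posterior Inverse-Gamma(33/2, 735/8)
obs 12: x=-1 → posterior Inverse-Gamma(17, 92)
obs 13: x=-2 → posterior Inverse-Gamma(35/2, 745/8)
obs 14: x=7 → posterior Inverse-Gamma(18, 485/4)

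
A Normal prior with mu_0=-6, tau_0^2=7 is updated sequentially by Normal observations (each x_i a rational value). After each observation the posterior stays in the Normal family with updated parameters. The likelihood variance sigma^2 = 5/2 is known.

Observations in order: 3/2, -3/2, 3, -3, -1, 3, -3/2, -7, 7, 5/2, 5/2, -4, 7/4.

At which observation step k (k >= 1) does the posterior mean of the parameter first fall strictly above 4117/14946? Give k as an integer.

obs 1: x=3/2 → posterior Normal(-9/19, 35/19)
obs 2: x=-3/2 → posterior Normal(-10/11, 35/33)
obs 3: x=3 → posterior Normal(12/47, 35/47)
obs 4: x=-3 → posterior Normal(-30/61, 35/61)
obs 5: x=-1 → posterior Normal(-44/75, 7/15)
obs 6: x=3 → posterior Normal(-2/89, 35/89)
obs 7: x=-3/2 → posterior Normal(-23/103, 35/103)
obs 8: x=-7 → posterior Normal(-121/117, 35/117)
obs 9: x=7 → posterior Normal(-23/131, 35/131)
obs 10: x=5/2 → posterior Normal(12/145, 7/29)
obs 11: x=5/2 → posterior Normal(47/159, 35/159)
obs 12: x=-4 → posterior Normal(-9/173, 35/173)
obs 13: x=7/4 → posterior Normal(31/374, 35/187)

k = 11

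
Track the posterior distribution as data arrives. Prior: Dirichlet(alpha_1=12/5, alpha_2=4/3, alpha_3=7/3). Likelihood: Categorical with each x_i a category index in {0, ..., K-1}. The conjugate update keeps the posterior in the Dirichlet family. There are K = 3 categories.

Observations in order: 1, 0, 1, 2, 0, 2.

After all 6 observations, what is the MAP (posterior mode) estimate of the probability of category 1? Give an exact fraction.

35/136

obs 1: x=1 → posterior Dirichlet(12/5, 7/3, 7/3)
obs 2: x=0 → posterior Dirichlet(17/5, 7/3, 7/3)
obs 3: x=1 → posterior Dirichlet(17/5, 10/3, 7/3)
obs 4: x=2 → posterior Dirichlet(17/5, 10/3, 10/3)
obs 5: x=0 → posterior Dirichlet(22/5, 10/3, 10/3)
obs 6: x=2 → posterior Dirichlet(22/5, 10/3, 13/3)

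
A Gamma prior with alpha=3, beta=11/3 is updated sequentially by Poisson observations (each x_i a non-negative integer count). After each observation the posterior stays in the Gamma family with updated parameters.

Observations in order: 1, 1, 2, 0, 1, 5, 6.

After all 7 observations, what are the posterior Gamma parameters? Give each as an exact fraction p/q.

obs 1: x=1 → posterior Gamma(4, 14/3)
obs 2: x=1 → posterior Gamma(5, 17/3)
obs 3: x=2 → posterior Gamma(7, 20/3)
obs 4: x=0 → posterior Gamma(7, 23/3)
obs 5: x=1 → posterior Gamma(8, 26/3)
obs 6: x=5 → posterior Gamma(13, 29/3)
obs 7: x=6 → posterior Gamma(19, 32/3)

alpha=19, beta=32/3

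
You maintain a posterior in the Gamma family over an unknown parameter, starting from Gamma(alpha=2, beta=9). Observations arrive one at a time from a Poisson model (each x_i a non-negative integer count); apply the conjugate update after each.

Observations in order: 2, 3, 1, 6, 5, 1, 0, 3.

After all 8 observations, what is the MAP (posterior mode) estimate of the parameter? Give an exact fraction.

obs 1: x=2 → posterior Gamma(4, 10)
obs 2: x=3 → posterior Gamma(7, 11)
obs 3: x=1 → posterior Gamma(8, 12)
obs 4: x=6 → posterior Gamma(14, 13)
obs 5: x=5 → posterior Gamma(19, 14)
obs 6: x=1 → posterior Gamma(20, 15)
obs 7: x=0 → posterior Gamma(20, 16)
obs 8: x=3 → posterior Gamma(23, 17)

22/17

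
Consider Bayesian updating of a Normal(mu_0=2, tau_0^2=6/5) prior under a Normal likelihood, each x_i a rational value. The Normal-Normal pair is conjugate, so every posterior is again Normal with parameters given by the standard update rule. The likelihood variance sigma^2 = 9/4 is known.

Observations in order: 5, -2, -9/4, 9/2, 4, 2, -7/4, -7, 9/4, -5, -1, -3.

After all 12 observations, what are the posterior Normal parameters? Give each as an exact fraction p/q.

obs 1: x=5 → posterior Normal(70/23, 18/23)
obs 2: x=-2 → posterior Normal(54/31, 18/31)
obs 3: x=-9/4 → posterior Normal(12/13, 6/13)
obs 4: x=9/2 → posterior Normal(72/47, 18/47)
obs 5: x=4 → posterior Normal(104/55, 18/55)
obs 6: x=2 → posterior Normal(40/21, 2/7)
obs 7: x=-7/4 → posterior Normal(106/71, 18/71)
obs 8: x=-7 → posterior Normal(50/79, 18/79)
obs 9: x=9/4 → posterior Normal(68/87, 6/29)
obs 10: x=-5 → posterior Normal(28/95, 18/95)
obs 11: x=-1 → posterior Normal(20/103, 18/103)
obs 12: x=-3 → posterior Normal(-4/111, 6/37)

mu_0=-4/111, tau_0^2=6/37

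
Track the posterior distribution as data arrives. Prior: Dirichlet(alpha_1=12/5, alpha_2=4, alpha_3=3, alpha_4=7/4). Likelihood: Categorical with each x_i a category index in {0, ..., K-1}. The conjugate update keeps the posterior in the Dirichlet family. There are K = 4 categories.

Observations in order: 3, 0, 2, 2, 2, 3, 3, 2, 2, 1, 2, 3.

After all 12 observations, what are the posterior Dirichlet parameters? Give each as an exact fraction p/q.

alpha_1=17/5, alpha_2=5, alpha_3=9, alpha_4=23/4

obs 1: x=3 → posterior Dirichlet(12/5, 4, 3, 11/4)
obs 2: x=0 → posterior Dirichlet(17/5, 4, 3, 11/4)
obs 3: x=2 → posterior Dirichlet(17/5, 4, 4, 11/4)
obs 4: x=2 → posterior Dirichlet(17/5, 4, 5, 11/4)
obs 5: x=2 → posterior Dirichlet(17/5, 4, 6, 11/4)
obs 6: x=3 → posterior Dirichlet(17/5, 4, 6, 15/4)
obs 7: x=3 → posterior Dirichlet(17/5, 4, 6, 19/4)
obs 8: x=2 → posterior Dirichlet(17/5, 4, 7, 19/4)
obs 9: x=2 → posterior Dirichlet(17/5, 4, 8, 19/4)
obs 10: x=1 → posterior Dirichlet(17/5, 5, 8, 19/4)
obs 11: x=2 → posterior Dirichlet(17/5, 5, 9, 19/4)
obs 12: x=3 → posterior Dirichlet(17/5, 5, 9, 23/4)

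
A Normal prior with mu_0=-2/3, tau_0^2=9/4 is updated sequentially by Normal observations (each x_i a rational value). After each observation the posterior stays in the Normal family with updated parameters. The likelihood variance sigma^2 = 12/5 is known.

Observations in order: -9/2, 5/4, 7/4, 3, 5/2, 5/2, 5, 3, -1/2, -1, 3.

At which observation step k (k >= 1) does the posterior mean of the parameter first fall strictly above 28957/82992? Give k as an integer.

k = 5

obs 1: x=-9/2 → posterior Normal(-469/186, 36/31)
obs 2: x=5/4 → posterior Normal(-31/24, 18/23)
obs 3: x=7/4 → posterior Normal(-199/366, 36/61)
obs 4: x=3 → posterior Normal(71/456, 9/19)
obs 5: x=5/2 → posterior Normal(148/273, 36/91)
obs 6: x=5/2 → posterior Normal(521/636, 18/53)
obs 7: x=5 → posterior Normal(971/726, 36/121)
obs 8: x=3 → posterior Normal(73/48, 9/34)
obs 9: x=-1/2 → posterior Normal(598/453, 36/151)
obs 10: x=-1 → posterior Normal(553/498, 18/83)
obs 11: x=3 → posterior Normal(688/543, 36/181)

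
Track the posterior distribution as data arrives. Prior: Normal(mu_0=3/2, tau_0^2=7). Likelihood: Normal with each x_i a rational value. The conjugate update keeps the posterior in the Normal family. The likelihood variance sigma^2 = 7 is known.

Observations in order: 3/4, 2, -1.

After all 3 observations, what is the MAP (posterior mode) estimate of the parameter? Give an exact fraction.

obs 1: x=3/4 → posterior Normal(9/8, 7/2)
obs 2: x=2 → posterior Normal(17/12, 7/3)
obs 3: x=-1 → posterior Normal(13/16, 7/4)

13/16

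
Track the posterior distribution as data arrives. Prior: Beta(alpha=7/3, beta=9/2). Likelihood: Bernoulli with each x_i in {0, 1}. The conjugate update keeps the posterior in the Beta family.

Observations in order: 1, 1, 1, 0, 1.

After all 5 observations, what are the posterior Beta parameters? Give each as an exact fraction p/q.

obs 1: x=1 → posterior Beta(10/3, 9/2)
obs 2: x=1 → posterior Beta(13/3, 9/2)
obs 3: x=1 → posterior Beta(16/3, 9/2)
obs 4: x=0 → posterior Beta(16/3, 11/2)
obs 5: x=1 → posterior Beta(19/3, 11/2)

alpha=19/3, beta=11/2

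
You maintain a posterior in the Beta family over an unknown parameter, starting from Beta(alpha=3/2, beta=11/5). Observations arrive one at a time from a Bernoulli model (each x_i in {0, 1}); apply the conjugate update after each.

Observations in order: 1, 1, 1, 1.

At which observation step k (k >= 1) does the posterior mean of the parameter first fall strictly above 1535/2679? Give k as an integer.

k = 2

obs 1: x=1 → posterior Beta(5/2, 11/5)
obs 2: x=1 → posterior Beta(7/2, 11/5)
obs 3: x=1 → posterior Beta(9/2, 11/5)
obs 4: x=1 → posterior Beta(11/2, 11/5)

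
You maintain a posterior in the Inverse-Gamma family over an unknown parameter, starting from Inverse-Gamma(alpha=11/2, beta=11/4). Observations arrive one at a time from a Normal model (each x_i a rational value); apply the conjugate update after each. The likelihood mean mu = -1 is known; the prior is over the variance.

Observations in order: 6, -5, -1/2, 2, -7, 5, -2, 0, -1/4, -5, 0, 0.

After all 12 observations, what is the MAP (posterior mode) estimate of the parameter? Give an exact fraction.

obs 1: x=6 → posterior Inverse-Gamma(6, 109/4)
obs 2: x=-5 → posterior Inverse-Gamma(13/2, 141/4)
obs 3: x=-1/2 → posterior Inverse-Gamma(7, 283/8)
obs 4: x=2 → posterior Inverse-Gamma(15/2, 319/8)
obs 5: x=-7 → posterior Inverse-Gamma(8, 463/8)
obs 6: x=5 → posterior Inverse-Gamma(17/2, 607/8)
obs 7: x=-2 → posterior Inverse-Gamma(9, 611/8)
obs 8: x=0 → posterior Inverse-Gamma(19/2, 615/8)
obs 9: x=-1/4 → posterior Inverse-Gamma(10, 2469/32)
obs 10: x=-5 → posterior Inverse-Gamma(21/2, 2725/32)
obs 11: x=0 → posterior Inverse-Gamma(11, 2741/32)
obs 12: x=0 → posterior Inverse-Gamma(23/2, 2757/32)

2757/400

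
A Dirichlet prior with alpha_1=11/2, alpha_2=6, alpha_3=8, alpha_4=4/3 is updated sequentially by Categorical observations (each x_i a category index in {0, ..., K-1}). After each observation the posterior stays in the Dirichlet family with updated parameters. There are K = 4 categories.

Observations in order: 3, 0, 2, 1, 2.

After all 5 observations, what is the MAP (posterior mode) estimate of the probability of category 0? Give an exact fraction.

obs 1: x=3 → posterior Dirichlet(11/2, 6, 8, 7/3)
obs 2: x=0 → posterior Dirichlet(13/2, 6, 8, 7/3)
obs 3: x=2 → posterior Dirichlet(13/2, 6, 9, 7/3)
obs 4: x=1 → posterior Dirichlet(13/2, 7, 9, 7/3)
obs 5: x=2 → posterior Dirichlet(13/2, 7, 10, 7/3)

33/131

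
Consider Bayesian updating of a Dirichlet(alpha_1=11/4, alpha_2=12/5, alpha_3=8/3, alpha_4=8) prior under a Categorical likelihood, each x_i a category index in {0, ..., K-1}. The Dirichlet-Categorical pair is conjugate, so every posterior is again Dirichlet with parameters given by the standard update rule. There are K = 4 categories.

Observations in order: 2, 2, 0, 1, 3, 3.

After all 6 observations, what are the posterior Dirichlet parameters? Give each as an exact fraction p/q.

obs 1: x=2 → posterior Dirichlet(11/4, 12/5, 11/3, 8)
obs 2: x=2 → posterior Dirichlet(11/4, 12/5, 14/3, 8)
obs 3: x=0 → posterior Dirichlet(15/4, 12/5, 14/3, 8)
obs 4: x=1 → posterior Dirichlet(15/4, 17/5, 14/3, 8)
obs 5: x=3 → posterior Dirichlet(15/4, 17/5, 14/3, 9)
obs 6: x=3 → posterior Dirichlet(15/4, 17/5, 14/3, 10)

alpha_1=15/4, alpha_2=17/5, alpha_3=14/3, alpha_4=10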